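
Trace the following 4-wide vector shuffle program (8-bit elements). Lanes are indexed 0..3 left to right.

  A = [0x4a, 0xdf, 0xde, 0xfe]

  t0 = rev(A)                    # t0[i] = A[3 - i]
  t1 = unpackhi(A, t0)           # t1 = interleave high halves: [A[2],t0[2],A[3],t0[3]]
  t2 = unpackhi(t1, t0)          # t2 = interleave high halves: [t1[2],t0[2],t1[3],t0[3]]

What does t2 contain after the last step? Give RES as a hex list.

  t0: fe de df 4a
  t1: de df fe 4a
  t2: fe df 4a 4a

RES = [0xfe, 0xdf, 0x4a, 0x4a]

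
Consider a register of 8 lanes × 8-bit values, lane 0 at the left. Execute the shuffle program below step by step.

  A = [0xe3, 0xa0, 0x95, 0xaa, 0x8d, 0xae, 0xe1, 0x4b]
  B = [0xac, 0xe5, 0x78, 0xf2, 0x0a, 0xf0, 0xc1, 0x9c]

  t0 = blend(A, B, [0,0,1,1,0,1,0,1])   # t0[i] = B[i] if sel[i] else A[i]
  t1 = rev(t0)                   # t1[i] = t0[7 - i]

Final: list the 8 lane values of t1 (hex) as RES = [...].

RES = [ 0x9c  0xe1  0xf0  0x8d  0xf2  0x78  0xa0  0xe3 ]

  t0: e3 a0 78 f2 8d f0 e1 9c
  t1: 9c e1 f0 8d f2 78 a0 e3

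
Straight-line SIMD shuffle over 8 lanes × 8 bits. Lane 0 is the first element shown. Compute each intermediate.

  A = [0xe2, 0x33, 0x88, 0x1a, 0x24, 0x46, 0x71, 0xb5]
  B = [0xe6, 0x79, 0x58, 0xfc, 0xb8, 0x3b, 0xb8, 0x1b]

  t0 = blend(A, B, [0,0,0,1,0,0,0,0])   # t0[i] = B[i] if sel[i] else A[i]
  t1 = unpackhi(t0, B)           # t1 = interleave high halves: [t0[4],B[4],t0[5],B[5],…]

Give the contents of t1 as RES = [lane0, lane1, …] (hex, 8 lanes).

→ t0 |e2|33|88|fc|24|46|71|b5|
→ t1 |24|b8|46|3b|71|b8|b5|1b|

RES = [ 0x24  0xb8  0x46  0x3b  0x71  0xb8  0xb5  0x1b ]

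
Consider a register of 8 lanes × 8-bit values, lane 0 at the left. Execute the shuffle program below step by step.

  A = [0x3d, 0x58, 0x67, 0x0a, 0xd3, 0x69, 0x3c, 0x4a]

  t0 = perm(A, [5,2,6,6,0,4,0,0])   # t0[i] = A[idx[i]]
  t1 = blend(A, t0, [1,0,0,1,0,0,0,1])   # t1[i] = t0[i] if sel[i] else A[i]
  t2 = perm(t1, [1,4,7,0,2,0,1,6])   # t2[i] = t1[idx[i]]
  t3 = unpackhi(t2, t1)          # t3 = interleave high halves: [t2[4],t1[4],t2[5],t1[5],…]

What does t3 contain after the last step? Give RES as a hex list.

  t0: 69 67 3c 3c 3d d3 3d 3d
  t1: 69 58 67 3c d3 69 3c 3d
  t2: 58 d3 3d 69 67 69 58 3c
  t3: 67 d3 69 69 58 3c 3c 3d

RES = [ 0x67  0xd3  0x69  0x69  0x58  0x3c  0x3c  0x3d ]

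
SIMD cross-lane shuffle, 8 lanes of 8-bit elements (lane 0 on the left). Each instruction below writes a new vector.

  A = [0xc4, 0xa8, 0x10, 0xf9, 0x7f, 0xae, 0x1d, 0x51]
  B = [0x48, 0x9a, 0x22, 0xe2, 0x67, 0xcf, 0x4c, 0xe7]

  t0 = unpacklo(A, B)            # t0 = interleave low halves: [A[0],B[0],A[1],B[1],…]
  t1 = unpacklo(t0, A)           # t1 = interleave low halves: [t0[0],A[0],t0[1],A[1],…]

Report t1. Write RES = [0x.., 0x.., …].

  t0: c4 48 a8 9a 10 22 f9 e2
  t1: c4 c4 48 a8 a8 10 9a f9

RES = [ 0xc4  0xc4  0x48  0xa8  0xa8  0x10  0x9a  0xf9 ]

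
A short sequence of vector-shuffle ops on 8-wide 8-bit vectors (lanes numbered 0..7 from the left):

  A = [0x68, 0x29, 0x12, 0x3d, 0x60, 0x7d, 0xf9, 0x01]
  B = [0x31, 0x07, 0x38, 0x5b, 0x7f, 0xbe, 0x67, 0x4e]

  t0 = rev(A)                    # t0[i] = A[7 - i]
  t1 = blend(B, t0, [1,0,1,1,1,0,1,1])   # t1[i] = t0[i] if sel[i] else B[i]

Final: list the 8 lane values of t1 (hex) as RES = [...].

RES = [0x01, 0x07, 0x7d, 0x60, 0x3d, 0xbe, 0x29, 0x68]

→ t0 |01|f9|7d|60|3d|12|29|68|
→ t1 |01|07|7d|60|3d|be|29|68|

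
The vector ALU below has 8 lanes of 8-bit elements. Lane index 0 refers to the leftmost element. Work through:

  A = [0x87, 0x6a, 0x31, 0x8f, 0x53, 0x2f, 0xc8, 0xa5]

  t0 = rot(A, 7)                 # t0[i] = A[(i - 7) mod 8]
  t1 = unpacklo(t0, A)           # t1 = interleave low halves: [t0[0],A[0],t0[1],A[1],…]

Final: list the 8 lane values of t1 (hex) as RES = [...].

RES = [0x6a, 0x87, 0x31, 0x6a, 0x8f, 0x31, 0x53, 0x8f]

  t0: 6a 31 8f 53 2f c8 a5 87
  t1: 6a 87 31 6a 8f 31 53 8f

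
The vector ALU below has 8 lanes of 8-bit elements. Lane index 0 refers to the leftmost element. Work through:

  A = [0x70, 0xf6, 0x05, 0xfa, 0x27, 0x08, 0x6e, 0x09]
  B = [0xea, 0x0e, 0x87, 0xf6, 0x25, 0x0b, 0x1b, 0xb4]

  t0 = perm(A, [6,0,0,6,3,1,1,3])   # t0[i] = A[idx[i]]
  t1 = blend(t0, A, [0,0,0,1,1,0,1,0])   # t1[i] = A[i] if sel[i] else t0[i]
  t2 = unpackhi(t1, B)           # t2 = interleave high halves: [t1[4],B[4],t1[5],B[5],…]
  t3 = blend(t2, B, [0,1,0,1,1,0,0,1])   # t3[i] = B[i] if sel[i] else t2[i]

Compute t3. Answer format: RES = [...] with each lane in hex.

RES = [ 0x27  0x0e  0xf6  0xf6  0x25  0x1b  0xfa  0xb4 ]

  t0: 6e 70 70 6e fa f6 f6 fa
  t1: 6e 70 70 fa 27 f6 6e fa
  t2: 27 25 f6 0b 6e 1b fa b4
  t3: 27 0e f6 f6 25 1b fa b4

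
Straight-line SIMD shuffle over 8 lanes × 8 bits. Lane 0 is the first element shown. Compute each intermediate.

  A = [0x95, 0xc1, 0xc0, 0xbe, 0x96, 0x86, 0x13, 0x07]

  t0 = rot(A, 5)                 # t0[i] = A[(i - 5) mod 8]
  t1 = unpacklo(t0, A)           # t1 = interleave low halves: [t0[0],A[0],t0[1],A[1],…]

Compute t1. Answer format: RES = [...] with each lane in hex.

t0 = [0xbe, 0x96, 0x86, 0x13, 0x07, 0x95, 0xc1, 0xc0]
t1 = [0xbe, 0x95, 0x96, 0xc1, 0x86, 0xc0, 0x13, 0xbe]

RES = [ 0xbe  0x95  0x96  0xc1  0x86  0xc0  0x13  0xbe ]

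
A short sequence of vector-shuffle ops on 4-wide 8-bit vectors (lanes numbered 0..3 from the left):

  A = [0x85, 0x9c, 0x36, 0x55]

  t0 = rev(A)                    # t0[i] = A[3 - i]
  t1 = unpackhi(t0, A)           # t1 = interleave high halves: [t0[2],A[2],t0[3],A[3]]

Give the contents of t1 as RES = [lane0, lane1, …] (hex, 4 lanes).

RES = [0x9c, 0x36, 0x85, 0x55]

  t0: 55 36 9c 85
  t1: 9c 36 85 55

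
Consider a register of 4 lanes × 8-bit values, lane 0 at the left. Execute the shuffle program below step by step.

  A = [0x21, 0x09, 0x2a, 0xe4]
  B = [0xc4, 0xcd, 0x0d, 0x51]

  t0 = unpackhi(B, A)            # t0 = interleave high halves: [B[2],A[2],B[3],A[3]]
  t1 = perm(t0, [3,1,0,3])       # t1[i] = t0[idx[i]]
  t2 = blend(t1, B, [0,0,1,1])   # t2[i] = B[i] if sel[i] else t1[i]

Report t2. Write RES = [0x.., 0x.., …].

t0 = [0x0d, 0x2a, 0x51, 0xe4]
t1 = [0xe4, 0x2a, 0x0d, 0xe4]
t2 = [0xe4, 0x2a, 0x0d, 0x51]

RES = [ 0xe4  0x2a  0x0d  0x51 ]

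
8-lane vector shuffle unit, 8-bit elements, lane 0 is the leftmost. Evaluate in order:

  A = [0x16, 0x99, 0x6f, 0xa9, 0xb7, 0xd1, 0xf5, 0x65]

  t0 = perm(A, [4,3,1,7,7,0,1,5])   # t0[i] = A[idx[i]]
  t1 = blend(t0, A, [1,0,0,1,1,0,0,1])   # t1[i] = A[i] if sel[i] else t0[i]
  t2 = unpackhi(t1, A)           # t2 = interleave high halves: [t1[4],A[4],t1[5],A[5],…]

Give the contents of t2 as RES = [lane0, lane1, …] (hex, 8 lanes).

t0 = [0xb7, 0xa9, 0x99, 0x65, 0x65, 0x16, 0x99, 0xd1]
t1 = [0x16, 0xa9, 0x99, 0xa9, 0xb7, 0x16, 0x99, 0x65]
t2 = [0xb7, 0xb7, 0x16, 0xd1, 0x99, 0xf5, 0x65, 0x65]

RES = [ 0xb7  0xb7  0x16  0xd1  0x99  0xf5  0x65  0x65 ]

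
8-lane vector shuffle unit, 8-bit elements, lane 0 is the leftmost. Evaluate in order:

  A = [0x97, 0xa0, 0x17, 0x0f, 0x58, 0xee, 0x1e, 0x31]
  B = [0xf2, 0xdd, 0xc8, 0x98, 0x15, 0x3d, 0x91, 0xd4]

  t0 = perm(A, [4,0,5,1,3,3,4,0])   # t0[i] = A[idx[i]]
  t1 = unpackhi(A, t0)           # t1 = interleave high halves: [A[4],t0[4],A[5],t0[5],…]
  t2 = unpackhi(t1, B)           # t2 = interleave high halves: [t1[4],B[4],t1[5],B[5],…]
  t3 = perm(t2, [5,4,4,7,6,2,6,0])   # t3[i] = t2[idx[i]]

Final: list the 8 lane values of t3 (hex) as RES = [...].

→ t0 |58|97|ee|a0|0f|0f|58|97|
→ t1 |58|0f|ee|0f|1e|58|31|97|
→ t2 |1e|15|58|3d|31|91|97|d4|
→ t3 |91|31|31|d4|97|58|97|1e|

RES = [0x91, 0x31, 0x31, 0xd4, 0x97, 0x58, 0x97, 0x1e]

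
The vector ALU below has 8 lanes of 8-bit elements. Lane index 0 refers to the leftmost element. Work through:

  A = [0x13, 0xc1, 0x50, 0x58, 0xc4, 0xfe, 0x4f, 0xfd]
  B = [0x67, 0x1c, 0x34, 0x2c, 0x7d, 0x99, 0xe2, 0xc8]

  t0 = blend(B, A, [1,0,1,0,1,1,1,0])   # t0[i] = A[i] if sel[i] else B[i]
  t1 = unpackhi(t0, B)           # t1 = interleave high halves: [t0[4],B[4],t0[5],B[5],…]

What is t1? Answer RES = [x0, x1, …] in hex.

t0 = [0x13, 0x1c, 0x50, 0x2c, 0xc4, 0xfe, 0x4f, 0xc8]
t1 = [0xc4, 0x7d, 0xfe, 0x99, 0x4f, 0xe2, 0xc8, 0xc8]

RES = [ 0xc4  0x7d  0xfe  0x99  0x4f  0xe2  0xc8  0xc8 ]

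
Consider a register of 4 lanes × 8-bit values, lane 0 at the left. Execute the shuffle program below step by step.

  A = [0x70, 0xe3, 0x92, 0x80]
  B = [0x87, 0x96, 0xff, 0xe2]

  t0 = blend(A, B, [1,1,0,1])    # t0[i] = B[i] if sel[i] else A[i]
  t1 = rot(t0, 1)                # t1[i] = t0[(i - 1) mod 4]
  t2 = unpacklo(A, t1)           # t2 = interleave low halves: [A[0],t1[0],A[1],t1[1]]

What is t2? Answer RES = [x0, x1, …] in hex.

→ t0 |87|96|92|e2|
→ t1 |e2|87|96|92|
→ t2 |70|e2|e3|87|

RES = [ 0x70  0xe2  0xe3  0x87 ]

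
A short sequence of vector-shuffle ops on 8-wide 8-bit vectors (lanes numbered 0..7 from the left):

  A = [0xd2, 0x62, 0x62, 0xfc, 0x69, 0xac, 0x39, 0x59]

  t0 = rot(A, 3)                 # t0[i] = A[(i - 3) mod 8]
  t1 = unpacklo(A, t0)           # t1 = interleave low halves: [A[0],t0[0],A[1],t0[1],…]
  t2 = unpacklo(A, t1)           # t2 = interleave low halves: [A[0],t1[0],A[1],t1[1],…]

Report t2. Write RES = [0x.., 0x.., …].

RES = [ 0xd2  0xd2  0x62  0xac  0x62  0x62  0xfc  0x39 ]

  t0: ac 39 59 d2 62 62 fc 69
  t1: d2 ac 62 39 62 59 fc d2
  t2: d2 d2 62 ac 62 62 fc 39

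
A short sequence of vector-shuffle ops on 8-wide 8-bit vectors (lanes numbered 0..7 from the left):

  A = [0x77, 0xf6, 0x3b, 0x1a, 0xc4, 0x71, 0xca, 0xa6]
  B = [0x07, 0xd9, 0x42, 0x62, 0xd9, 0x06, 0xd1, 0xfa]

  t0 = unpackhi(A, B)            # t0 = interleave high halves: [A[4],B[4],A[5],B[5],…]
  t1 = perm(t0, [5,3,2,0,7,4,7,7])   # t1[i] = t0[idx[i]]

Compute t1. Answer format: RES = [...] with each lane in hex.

t0 = [0xc4, 0xd9, 0x71, 0x06, 0xca, 0xd1, 0xa6, 0xfa]
t1 = [0xd1, 0x06, 0x71, 0xc4, 0xfa, 0xca, 0xfa, 0xfa]

RES = [ 0xd1  0x06  0x71  0xc4  0xfa  0xca  0xfa  0xfa ]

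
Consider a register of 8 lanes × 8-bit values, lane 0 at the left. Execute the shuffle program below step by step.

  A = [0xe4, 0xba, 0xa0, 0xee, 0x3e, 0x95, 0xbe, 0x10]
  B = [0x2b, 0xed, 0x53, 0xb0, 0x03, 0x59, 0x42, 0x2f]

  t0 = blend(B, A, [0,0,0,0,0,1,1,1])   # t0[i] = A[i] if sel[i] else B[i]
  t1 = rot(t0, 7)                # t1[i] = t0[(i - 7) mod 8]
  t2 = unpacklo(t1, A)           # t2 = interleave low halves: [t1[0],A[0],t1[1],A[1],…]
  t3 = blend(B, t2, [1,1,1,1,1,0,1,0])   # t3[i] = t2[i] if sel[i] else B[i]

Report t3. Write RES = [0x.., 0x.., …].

RES = [ 0xed  0xe4  0x53  0xba  0xb0  0x59  0x03  0x2f ]

t0 = [0x2b, 0xed, 0x53, 0xb0, 0x03, 0x95, 0xbe, 0x10]
t1 = [0xed, 0x53, 0xb0, 0x03, 0x95, 0xbe, 0x10, 0x2b]
t2 = [0xed, 0xe4, 0x53, 0xba, 0xb0, 0xa0, 0x03, 0xee]
t3 = [0xed, 0xe4, 0x53, 0xba, 0xb0, 0x59, 0x03, 0x2f]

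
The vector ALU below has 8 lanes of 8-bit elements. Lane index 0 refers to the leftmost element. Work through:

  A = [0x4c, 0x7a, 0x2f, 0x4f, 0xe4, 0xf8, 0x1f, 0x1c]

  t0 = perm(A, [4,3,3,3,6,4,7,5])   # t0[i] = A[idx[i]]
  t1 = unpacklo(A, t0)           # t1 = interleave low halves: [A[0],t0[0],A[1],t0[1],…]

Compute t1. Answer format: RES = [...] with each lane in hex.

RES = [0x4c, 0xe4, 0x7a, 0x4f, 0x2f, 0x4f, 0x4f, 0x4f]

t0 = [0xe4, 0x4f, 0x4f, 0x4f, 0x1f, 0xe4, 0x1c, 0xf8]
t1 = [0x4c, 0xe4, 0x7a, 0x4f, 0x2f, 0x4f, 0x4f, 0x4f]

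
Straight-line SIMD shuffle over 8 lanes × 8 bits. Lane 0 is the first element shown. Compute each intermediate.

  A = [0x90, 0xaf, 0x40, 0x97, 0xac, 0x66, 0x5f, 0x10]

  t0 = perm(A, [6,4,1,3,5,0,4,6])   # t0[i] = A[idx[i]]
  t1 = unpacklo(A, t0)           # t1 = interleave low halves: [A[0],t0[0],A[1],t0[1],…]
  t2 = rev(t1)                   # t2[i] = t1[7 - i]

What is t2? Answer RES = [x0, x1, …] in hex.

t0 = [0x5f, 0xac, 0xaf, 0x97, 0x66, 0x90, 0xac, 0x5f]
t1 = [0x90, 0x5f, 0xaf, 0xac, 0x40, 0xaf, 0x97, 0x97]
t2 = [0x97, 0x97, 0xaf, 0x40, 0xac, 0xaf, 0x5f, 0x90]

RES = [0x97, 0x97, 0xaf, 0x40, 0xac, 0xaf, 0x5f, 0x90]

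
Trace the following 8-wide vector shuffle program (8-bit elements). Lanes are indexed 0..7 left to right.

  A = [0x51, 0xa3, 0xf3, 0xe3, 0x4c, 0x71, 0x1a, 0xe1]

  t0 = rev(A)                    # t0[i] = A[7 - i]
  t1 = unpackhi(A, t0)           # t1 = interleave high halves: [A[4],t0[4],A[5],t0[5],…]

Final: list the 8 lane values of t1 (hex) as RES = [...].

RES = [ 0x4c  0xe3  0x71  0xf3  0x1a  0xa3  0xe1  0x51 ]

t0 = [0xe1, 0x1a, 0x71, 0x4c, 0xe3, 0xf3, 0xa3, 0x51]
t1 = [0x4c, 0xe3, 0x71, 0xf3, 0x1a, 0xa3, 0xe1, 0x51]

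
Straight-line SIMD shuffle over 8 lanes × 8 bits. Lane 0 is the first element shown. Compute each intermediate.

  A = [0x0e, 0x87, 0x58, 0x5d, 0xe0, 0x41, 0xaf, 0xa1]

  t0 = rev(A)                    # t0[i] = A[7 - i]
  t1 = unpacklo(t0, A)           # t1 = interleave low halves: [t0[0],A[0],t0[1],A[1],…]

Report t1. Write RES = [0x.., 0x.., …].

RES = [ 0xa1  0x0e  0xaf  0x87  0x41  0x58  0xe0  0x5d ]

→ t0 |a1|af|41|e0|5d|58|87|0e|
→ t1 |a1|0e|af|87|41|58|e0|5d|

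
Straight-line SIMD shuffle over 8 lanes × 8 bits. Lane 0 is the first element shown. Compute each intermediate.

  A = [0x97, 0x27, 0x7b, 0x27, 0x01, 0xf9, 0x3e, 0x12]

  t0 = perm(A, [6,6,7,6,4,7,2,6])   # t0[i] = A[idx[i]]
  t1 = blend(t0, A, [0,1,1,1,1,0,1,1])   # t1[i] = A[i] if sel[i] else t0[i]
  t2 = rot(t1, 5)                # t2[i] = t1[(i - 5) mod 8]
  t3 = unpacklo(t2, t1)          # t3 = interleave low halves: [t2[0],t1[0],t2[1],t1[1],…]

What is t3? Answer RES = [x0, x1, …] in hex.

→ t0 |3e|3e|12|3e|01|12|7b|3e|
→ t1 |3e|27|7b|27|01|12|3e|12|
→ t2 |27|01|12|3e|12|3e|27|7b|
→ t3 |27|3e|01|27|12|7b|3e|27|

RES = [0x27, 0x3e, 0x01, 0x27, 0x12, 0x7b, 0x3e, 0x27]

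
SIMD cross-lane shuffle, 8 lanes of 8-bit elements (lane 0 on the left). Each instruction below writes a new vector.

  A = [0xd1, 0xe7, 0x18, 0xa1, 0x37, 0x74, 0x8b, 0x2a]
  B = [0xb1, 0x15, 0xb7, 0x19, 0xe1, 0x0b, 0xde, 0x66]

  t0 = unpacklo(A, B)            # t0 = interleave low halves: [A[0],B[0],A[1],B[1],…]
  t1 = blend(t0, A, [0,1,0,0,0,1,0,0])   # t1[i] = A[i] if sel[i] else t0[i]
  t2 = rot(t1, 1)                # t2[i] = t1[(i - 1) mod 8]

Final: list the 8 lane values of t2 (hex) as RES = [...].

→ t0 |d1|b1|e7|15|18|b7|a1|19|
→ t1 |d1|e7|e7|15|18|74|a1|19|
→ t2 |19|d1|e7|e7|15|18|74|a1|

RES = [ 0x19  0xd1  0xe7  0xe7  0x15  0x18  0x74  0xa1 ]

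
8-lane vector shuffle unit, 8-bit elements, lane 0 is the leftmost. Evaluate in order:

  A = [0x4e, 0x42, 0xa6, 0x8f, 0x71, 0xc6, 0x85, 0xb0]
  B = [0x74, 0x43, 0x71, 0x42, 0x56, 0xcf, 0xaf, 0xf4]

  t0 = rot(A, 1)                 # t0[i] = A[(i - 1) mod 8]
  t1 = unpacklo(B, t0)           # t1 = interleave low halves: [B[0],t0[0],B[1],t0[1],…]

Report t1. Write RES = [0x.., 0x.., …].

t0 = [0xb0, 0x4e, 0x42, 0xa6, 0x8f, 0x71, 0xc6, 0x85]
t1 = [0x74, 0xb0, 0x43, 0x4e, 0x71, 0x42, 0x42, 0xa6]

RES = [ 0x74  0xb0  0x43  0x4e  0x71  0x42  0x42  0xa6 ]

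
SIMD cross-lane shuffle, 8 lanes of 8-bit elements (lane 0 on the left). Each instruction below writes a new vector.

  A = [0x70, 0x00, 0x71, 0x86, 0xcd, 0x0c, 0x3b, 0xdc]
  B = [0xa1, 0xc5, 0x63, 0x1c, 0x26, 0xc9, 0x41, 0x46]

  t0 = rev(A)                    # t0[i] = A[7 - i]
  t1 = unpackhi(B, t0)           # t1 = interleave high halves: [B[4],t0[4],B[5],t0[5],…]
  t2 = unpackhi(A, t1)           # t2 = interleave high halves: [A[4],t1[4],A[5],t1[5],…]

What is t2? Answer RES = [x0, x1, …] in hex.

  t0: dc 3b 0c cd 86 71 00 70
  t1: 26 86 c9 71 41 00 46 70
  t2: cd 41 0c 00 3b 46 dc 70

RES = [0xcd, 0x41, 0x0c, 0x00, 0x3b, 0x46, 0xdc, 0x70]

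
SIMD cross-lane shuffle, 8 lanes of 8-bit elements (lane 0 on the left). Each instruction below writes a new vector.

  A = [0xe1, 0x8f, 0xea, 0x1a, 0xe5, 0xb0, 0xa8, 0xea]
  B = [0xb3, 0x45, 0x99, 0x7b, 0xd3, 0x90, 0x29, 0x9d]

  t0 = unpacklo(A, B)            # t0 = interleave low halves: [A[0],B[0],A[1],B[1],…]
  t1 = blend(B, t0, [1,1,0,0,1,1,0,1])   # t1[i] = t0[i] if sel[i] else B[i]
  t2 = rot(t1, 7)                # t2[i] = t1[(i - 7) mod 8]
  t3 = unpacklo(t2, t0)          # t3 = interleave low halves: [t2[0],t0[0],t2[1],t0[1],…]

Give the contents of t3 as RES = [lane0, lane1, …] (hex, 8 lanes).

RES = [0xb3, 0xe1, 0x99, 0xb3, 0x7b, 0x8f, 0xea, 0x45]

→ t0 |e1|b3|8f|45|ea|99|1a|7b|
→ t1 |e1|b3|99|7b|ea|99|29|7b|
→ t2 |b3|99|7b|ea|99|29|7b|e1|
→ t3 |b3|e1|99|b3|7b|8f|ea|45|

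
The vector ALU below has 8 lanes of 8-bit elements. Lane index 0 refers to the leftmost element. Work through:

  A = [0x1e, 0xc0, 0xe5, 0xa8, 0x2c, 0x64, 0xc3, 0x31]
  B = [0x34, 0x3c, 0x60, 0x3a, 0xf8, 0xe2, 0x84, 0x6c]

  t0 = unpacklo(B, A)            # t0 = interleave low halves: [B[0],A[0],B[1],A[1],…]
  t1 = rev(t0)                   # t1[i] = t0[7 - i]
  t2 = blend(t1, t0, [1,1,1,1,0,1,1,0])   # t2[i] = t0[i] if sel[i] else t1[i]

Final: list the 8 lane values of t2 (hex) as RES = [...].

→ t0 |34|1e|3c|c0|60|e5|3a|a8|
→ t1 |a8|3a|e5|60|c0|3c|1e|34|
→ t2 |34|1e|3c|c0|c0|e5|3a|34|

RES = [ 0x34  0x1e  0x3c  0xc0  0xc0  0xe5  0x3a  0x34 ]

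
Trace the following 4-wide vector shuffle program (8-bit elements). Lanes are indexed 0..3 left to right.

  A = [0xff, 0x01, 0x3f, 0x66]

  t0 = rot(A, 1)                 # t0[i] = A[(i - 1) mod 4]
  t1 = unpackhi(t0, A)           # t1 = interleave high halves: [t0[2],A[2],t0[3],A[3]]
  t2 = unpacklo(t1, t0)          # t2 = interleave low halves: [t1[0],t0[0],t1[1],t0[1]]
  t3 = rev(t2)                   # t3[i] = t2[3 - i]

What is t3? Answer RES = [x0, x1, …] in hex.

→ t0 |66|ff|01|3f|
→ t1 |01|3f|3f|66|
→ t2 |01|66|3f|ff|
→ t3 |ff|3f|66|01|

RES = [ 0xff  0x3f  0x66  0x01 ]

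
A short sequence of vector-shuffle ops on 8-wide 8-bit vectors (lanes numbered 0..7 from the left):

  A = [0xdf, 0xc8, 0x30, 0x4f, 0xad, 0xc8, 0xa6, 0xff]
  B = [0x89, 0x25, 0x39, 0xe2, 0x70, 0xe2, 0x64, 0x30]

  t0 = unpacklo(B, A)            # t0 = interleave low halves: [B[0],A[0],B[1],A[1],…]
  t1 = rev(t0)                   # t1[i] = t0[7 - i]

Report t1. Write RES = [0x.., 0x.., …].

RES = [ 0x4f  0xe2  0x30  0x39  0xc8  0x25  0xdf  0x89 ]

→ t0 |89|df|25|c8|39|30|e2|4f|
→ t1 |4f|e2|30|39|c8|25|df|89|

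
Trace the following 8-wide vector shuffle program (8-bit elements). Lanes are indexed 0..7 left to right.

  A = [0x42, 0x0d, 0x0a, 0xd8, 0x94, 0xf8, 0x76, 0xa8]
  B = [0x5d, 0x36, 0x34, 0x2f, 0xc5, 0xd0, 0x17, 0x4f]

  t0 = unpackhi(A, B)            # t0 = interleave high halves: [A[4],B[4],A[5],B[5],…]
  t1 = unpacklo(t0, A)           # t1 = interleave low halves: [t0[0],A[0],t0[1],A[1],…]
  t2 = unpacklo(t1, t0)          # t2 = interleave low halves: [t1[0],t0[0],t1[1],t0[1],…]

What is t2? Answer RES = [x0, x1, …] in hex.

RES = [0x94, 0x94, 0x42, 0xc5, 0xc5, 0xf8, 0x0d, 0xd0]

  t0: 94 c5 f8 d0 76 17 a8 4f
  t1: 94 42 c5 0d f8 0a d0 d8
  t2: 94 94 42 c5 c5 f8 0d d0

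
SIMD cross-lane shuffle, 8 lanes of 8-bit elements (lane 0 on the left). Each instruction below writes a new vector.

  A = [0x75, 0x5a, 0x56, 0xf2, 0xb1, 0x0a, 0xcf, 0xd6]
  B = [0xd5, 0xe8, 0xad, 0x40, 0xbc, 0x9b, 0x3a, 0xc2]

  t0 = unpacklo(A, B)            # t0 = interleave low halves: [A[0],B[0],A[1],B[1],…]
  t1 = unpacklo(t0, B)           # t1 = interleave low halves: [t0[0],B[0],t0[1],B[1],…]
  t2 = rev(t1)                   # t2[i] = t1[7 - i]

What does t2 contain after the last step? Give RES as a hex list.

→ t0 |75|d5|5a|e8|56|ad|f2|40|
→ t1 |75|d5|d5|e8|5a|ad|e8|40|
→ t2 |40|e8|ad|5a|e8|d5|d5|75|

RES = [0x40, 0xe8, 0xad, 0x5a, 0xe8, 0xd5, 0xd5, 0x75]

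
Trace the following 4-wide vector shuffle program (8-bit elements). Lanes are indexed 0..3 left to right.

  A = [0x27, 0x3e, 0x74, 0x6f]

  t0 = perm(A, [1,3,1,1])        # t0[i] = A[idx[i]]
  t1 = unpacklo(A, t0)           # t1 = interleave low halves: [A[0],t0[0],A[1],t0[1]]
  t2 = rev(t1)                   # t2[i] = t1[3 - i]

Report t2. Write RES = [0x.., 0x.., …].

RES = [0x6f, 0x3e, 0x3e, 0x27]

t0 = [0x3e, 0x6f, 0x3e, 0x3e]
t1 = [0x27, 0x3e, 0x3e, 0x6f]
t2 = [0x6f, 0x3e, 0x3e, 0x27]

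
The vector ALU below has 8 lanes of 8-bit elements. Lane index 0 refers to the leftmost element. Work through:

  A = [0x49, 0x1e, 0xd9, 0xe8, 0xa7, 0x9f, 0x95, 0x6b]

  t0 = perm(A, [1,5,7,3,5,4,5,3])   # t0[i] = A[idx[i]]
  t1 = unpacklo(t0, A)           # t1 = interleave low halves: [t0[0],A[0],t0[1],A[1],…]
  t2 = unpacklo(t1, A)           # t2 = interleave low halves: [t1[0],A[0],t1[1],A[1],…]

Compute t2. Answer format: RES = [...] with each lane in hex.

RES = [0x1e, 0x49, 0x49, 0x1e, 0x9f, 0xd9, 0x1e, 0xe8]

t0 = [0x1e, 0x9f, 0x6b, 0xe8, 0x9f, 0xa7, 0x9f, 0xe8]
t1 = [0x1e, 0x49, 0x9f, 0x1e, 0x6b, 0xd9, 0xe8, 0xe8]
t2 = [0x1e, 0x49, 0x49, 0x1e, 0x9f, 0xd9, 0x1e, 0xe8]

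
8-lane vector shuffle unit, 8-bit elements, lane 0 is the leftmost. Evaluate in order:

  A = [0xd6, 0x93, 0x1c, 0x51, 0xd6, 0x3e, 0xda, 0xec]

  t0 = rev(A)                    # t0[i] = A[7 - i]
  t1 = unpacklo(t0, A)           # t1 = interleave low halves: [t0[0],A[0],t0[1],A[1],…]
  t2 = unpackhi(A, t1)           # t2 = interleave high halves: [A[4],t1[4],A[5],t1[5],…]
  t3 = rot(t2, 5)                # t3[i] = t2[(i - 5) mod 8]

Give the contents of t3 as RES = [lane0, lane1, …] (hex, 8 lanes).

RES = [0x1c, 0xda, 0xd6, 0xec, 0x51, 0xd6, 0x3e, 0x3e]

t0 = [0xec, 0xda, 0x3e, 0xd6, 0x51, 0x1c, 0x93, 0xd6]
t1 = [0xec, 0xd6, 0xda, 0x93, 0x3e, 0x1c, 0xd6, 0x51]
t2 = [0xd6, 0x3e, 0x3e, 0x1c, 0xda, 0xd6, 0xec, 0x51]
t3 = [0x1c, 0xda, 0xd6, 0xec, 0x51, 0xd6, 0x3e, 0x3e]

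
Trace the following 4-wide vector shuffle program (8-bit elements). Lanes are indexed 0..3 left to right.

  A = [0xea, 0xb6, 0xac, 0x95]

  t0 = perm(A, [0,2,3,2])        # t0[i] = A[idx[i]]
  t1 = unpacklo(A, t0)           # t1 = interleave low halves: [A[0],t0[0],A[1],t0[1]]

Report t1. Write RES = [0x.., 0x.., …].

RES = [ 0xea  0xea  0xb6  0xac ]

t0 = [0xea, 0xac, 0x95, 0xac]
t1 = [0xea, 0xea, 0xb6, 0xac]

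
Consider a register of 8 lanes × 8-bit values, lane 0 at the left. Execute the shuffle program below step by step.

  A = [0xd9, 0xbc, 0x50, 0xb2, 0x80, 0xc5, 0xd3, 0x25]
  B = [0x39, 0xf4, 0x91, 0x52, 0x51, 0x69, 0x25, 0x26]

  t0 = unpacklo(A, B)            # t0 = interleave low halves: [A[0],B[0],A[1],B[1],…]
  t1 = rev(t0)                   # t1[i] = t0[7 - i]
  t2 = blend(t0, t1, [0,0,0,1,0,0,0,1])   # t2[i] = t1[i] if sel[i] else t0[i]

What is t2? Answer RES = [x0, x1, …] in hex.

RES = [ 0xd9  0x39  0xbc  0x50  0x50  0x91  0xb2  0xd9 ]

  t0: d9 39 bc f4 50 91 b2 52
  t1: 52 b2 91 50 f4 bc 39 d9
  t2: d9 39 bc 50 50 91 b2 d9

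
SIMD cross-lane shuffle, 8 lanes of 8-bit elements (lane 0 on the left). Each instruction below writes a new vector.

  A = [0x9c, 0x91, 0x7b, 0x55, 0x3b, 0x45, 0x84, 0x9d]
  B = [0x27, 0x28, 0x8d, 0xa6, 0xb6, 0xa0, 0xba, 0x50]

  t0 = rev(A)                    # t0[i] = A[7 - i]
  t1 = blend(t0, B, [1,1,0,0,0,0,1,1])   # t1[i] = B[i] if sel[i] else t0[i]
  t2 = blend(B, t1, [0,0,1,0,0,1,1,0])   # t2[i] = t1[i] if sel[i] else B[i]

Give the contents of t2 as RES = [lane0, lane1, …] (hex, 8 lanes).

→ t0 |9d|84|45|3b|55|7b|91|9c|
→ t1 |27|28|45|3b|55|7b|ba|50|
→ t2 |27|28|45|a6|b6|7b|ba|50|

RES = [ 0x27  0x28  0x45  0xa6  0xb6  0x7b  0xba  0x50 ]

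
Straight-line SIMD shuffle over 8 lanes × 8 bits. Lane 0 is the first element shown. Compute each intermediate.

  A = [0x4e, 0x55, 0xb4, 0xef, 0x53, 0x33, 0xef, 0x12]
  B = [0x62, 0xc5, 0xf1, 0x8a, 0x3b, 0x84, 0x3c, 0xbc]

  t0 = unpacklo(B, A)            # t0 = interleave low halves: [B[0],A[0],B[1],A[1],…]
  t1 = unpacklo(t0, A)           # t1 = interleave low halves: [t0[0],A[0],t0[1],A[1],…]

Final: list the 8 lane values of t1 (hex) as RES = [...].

t0 = [0x62, 0x4e, 0xc5, 0x55, 0xf1, 0xb4, 0x8a, 0xef]
t1 = [0x62, 0x4e, 0x4e, 0x55, 0xc5, 0xb4, 0x55, 0xef]

RES = [0x62, 0x4e, 0x4e, 0x55, 0xc5, 0xb4, 0x55, 0xef]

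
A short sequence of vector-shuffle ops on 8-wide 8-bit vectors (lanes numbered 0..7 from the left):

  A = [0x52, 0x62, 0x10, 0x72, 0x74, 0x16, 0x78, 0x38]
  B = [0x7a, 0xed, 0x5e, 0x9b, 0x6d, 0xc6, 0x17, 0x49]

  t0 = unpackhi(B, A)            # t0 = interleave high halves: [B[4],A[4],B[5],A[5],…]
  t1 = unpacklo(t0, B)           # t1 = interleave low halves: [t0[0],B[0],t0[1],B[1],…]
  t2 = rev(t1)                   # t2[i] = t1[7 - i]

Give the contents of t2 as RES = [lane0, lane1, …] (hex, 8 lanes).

RES = [ 0x9b  0x16  0x5e  0xc6  0xed  0x74  0x7a  0x6d ]

  t0: 6d 74 c6 16 17 78 49 38
  t1: 6d 7a 74 ed c6 5e 16 9b
  t2: 9b 16 5e c6 ed 74 7a 6d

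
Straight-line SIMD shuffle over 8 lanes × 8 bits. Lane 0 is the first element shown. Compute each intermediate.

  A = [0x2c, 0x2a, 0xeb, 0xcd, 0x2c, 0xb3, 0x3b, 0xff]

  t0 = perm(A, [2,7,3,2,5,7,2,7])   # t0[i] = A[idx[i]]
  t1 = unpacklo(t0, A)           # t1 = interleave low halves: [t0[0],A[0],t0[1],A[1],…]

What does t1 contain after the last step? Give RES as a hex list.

  t0: eb ff cd eb b3 ff eb ff
  t1: eb 2c ff 2a cd eb eb cd

RES = [ 0xeb  0x2c  0xff  0x2a  0xcd  0xeb  0xeb  0xcd ]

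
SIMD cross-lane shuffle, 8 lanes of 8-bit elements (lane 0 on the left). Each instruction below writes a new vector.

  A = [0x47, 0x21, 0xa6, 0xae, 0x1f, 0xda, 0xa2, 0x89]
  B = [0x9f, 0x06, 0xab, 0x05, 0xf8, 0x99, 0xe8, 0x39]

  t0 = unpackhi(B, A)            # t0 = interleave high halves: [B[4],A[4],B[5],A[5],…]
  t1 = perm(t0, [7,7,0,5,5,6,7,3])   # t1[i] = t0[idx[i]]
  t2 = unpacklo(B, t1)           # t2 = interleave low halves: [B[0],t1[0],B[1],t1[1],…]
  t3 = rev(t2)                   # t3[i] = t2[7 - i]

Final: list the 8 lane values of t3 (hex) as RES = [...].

RES = [0xa2, 0x05, 0xf8, 0xab, 0x89, 0x06, 0x89, 0x9f]

  t0: f8 1f 99 da e8 a2 39 89
  t1: 89 89 f8 a2 a2 39 89 da
  t2: 9f 89 06 89 ab f8 05 a2
  t3: a2 05 f8 ab 89 06 89 9f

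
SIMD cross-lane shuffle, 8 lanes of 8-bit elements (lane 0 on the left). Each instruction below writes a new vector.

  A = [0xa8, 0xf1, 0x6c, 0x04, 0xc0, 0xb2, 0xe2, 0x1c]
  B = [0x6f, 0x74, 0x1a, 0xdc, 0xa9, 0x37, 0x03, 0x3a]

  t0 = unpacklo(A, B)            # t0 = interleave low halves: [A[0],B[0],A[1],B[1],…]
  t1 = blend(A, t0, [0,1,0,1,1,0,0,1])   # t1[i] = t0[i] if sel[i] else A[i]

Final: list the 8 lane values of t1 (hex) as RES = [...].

  t0: a8 6f f1 74 6c 1a 04 dc
  t1: a8 6f 6c 74 6c b2 e2 dc

RES = [ 0xa8  0x6f  0x6c  0x74  0x6c  0xb2  0xe2  0xdc ]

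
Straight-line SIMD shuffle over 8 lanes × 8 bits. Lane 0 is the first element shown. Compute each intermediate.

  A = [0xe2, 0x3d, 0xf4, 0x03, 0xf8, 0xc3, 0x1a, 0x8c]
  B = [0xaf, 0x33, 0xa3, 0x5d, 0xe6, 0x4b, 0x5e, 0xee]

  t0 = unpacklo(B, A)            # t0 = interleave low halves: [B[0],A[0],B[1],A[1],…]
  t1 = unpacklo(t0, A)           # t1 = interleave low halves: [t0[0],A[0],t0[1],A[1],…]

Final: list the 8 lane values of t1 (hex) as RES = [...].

RES = [ 0xaf  0xe2  0xe2  0x3d  0x33  0xf4  0x3d  0x03 ]

t0 = [0xaf, 0xe2, 0x33, 0x3d, 0xa3, 0xf4, 0x5d, 0x03]
t1 = [0xaf, 0xe2, 0xe2, 0x3d, 0x33, 0xf4, 0x3d, 0x03]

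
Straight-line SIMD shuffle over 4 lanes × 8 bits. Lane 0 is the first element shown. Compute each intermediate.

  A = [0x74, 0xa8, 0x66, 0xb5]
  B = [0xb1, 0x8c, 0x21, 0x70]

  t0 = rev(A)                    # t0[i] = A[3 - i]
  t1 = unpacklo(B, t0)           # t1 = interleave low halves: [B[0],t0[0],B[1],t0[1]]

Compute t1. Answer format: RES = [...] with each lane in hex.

RES = [ 0xb1  0xb5  0x8c  0x66 ]

  t0: b5 66 a8 74
  t1: b1 b5 8c 66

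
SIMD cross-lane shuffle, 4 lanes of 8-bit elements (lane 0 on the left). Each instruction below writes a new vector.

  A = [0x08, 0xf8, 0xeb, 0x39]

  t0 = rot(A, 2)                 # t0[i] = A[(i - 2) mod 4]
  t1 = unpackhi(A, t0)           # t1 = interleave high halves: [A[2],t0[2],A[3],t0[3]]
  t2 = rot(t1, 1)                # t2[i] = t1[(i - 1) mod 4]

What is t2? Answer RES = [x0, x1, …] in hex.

t0 = [0xeb, 0x39, 0x08, 0xf8]
t1 = [0xeb, 0x08, 0x39, 0xf8]
t2 = [0xf8, 0xeb, 0x08, 0x39]

RES = [0xf8, 0xeb, 0x08, 0x39]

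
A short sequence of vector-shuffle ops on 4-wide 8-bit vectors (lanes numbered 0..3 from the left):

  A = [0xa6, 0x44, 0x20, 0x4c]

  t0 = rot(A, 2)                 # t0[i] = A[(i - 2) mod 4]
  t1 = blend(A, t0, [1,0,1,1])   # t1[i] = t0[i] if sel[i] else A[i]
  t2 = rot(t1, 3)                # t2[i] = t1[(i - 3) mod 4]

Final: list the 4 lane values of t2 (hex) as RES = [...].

→ t0 |20|4c|a6|44|
→ t1 |20|44|a6|44|
→ t2 |44|a6|44|20|

RES = [ 0x44  0xa6  0x44  0x20 ]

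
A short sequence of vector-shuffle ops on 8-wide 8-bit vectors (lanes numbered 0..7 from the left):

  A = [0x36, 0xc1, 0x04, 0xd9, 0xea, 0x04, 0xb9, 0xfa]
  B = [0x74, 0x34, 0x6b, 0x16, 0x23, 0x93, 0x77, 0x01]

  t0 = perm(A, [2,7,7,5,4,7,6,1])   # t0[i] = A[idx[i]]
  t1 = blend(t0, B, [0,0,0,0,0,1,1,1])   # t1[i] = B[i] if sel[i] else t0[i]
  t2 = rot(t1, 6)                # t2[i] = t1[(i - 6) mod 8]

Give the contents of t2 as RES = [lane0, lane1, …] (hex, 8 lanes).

→ t0 |04|fa|fa|04|ea|fa|b9|c1|
→ t1 |04|fa|fa|04|ea|93|77|01|
→ t2 |fa|04|ea|93|77|01|04|fa|

RES = [ 0xfa  0x04  0xea  0x93  0x77  0x01  0x04  0xfa ]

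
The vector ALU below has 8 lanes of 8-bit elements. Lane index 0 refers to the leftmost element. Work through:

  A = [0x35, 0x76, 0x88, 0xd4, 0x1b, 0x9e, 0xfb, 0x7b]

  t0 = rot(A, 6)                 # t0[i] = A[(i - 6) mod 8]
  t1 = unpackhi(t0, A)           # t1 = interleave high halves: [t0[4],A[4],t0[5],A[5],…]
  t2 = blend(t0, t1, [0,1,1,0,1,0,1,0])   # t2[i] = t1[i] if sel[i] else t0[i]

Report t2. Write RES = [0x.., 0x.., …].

RES = [0x88, 0x1b, 0x7b, 0x9e, 0x35, 0x7b, 0x76, 0x76]

  t0: 88 d4 1b 9e fb 7b 35 76
  t1: fb 1b 7b 9e 35 fb 76 7b
  t2: 88 1b 7b 9e 35 7b 76 76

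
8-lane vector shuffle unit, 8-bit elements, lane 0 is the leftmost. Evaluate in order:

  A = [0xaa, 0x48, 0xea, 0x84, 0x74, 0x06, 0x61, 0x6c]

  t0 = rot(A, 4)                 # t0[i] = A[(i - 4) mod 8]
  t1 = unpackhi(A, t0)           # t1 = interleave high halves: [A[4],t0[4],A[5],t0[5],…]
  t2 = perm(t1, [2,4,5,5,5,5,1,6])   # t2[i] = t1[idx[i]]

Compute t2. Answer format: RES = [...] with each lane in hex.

t0 = [0x74, 0x06, 0x61, 0x6c, 0xaa, 0x48, 0xea, 0x84]
t1 = [0x74, 0xaa, 0x06, 0x48, 0x61, 0xea, 0x6c, 0x84]
t2 = [0x06, 0x61, 0xea, 0xea, 0xea, 0xea, 0xaa, 0x6c]

RES = [ 0x06  0x61  0xea  0xea  0xea  0xea  0xaa  0x6c ]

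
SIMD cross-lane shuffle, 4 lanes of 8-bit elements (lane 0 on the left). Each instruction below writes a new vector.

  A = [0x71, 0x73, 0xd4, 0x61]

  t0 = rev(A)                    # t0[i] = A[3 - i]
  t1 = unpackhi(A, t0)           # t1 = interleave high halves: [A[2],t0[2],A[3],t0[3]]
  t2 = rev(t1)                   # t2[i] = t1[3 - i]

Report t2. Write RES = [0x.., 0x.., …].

t0 = [0x61, 0xd4, 0x73, 0x71]
t1 = [0xd4, 0x73, 0x61, 0x71]
t2 = [0x71, 0x61, 0x73, 0xd4]

RES = [ 0x71  0x61  0x73  0xd4 ]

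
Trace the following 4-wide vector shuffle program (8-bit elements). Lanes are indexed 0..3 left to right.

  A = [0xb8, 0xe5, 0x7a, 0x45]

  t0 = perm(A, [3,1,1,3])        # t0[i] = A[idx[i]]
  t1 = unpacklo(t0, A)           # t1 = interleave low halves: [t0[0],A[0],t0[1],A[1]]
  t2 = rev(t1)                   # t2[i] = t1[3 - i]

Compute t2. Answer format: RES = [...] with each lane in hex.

→ t0 |45|e5|e5|45|
→ t1 |45|b8|e5|e5|
→ t2 |e5|e5|b8|45|

RES = [0xe5, 0xe5, 0xb8, 0x45]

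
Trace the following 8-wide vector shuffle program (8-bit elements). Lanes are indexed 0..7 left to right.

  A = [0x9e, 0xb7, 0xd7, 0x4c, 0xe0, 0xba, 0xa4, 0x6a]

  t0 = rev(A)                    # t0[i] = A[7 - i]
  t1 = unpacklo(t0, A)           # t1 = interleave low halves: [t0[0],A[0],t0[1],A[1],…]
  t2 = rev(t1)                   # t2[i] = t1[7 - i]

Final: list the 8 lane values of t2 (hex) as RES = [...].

RES = [ 0x4c  0xe0  0xd7  0xba  0xb7  0xa4  0x9e  0x6a ]

  t0: 6a a4 ba e0 4c d7 b7 9e
  t1: 6a 9e a4 b7 ba d7 e0 4c
  t2: 4c e0 d7 ba b7 a4 9e 6a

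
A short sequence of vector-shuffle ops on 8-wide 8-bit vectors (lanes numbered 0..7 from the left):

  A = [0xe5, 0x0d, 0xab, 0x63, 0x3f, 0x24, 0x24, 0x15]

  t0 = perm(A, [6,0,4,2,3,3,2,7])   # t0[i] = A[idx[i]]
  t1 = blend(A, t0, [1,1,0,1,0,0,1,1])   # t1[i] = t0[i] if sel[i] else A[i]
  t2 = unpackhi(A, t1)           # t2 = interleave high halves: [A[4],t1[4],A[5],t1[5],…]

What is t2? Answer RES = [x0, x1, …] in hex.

→ t0 |24|e5|3f|ab|63|63|ab|15|
→ t1 |24|e5|ab|ab|3f|24|ab|15|
→ t2 |3f|3f|24|24|24|ab|15|15|

RES = [0x3f, 0x3f, 0x24, 0x24, 0x24, 0xab, 0x15, 0x15]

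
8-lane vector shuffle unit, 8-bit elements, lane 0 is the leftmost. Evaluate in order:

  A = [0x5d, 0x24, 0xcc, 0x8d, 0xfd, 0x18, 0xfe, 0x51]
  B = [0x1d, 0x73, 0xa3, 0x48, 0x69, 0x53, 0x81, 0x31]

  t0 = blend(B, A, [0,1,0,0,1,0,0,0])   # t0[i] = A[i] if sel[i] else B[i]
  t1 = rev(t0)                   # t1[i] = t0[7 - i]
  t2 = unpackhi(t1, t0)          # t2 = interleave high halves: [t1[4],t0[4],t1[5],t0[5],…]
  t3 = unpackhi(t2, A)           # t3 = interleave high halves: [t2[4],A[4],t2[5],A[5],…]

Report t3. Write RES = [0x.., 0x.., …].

  t0: 1d 24 a3 48 fd 53 81 31
  t1: 31 81 53 fd 48 a3 24 1d
  t2: 48 fd a3 53 24 81 1d 31
  t3: 24 fd 81 18 1d fe 31 51

RES = [ 0x24  0xfd  0x81  0x18  0x1d  0xfe  0x31  0x51 ]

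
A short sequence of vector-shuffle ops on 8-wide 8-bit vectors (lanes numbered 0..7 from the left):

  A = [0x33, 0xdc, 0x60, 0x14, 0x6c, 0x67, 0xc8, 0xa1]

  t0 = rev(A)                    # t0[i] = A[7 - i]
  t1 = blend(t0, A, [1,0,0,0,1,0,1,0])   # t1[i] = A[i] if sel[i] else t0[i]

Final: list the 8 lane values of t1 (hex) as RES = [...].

t0 = [0xa1, 0xc8, 0x67, 0x6c, 0x14, 0x60, 0xdc, 0x33]
t1 = [0x33, 0xc8, 0x67, 0x6c, 0x6c, 0x60, 0xc8, 0x33]

RES = [0x33, 0xc8, 0x67, 0x6c, 0x6c, 0x60, 0xc8, 0x33]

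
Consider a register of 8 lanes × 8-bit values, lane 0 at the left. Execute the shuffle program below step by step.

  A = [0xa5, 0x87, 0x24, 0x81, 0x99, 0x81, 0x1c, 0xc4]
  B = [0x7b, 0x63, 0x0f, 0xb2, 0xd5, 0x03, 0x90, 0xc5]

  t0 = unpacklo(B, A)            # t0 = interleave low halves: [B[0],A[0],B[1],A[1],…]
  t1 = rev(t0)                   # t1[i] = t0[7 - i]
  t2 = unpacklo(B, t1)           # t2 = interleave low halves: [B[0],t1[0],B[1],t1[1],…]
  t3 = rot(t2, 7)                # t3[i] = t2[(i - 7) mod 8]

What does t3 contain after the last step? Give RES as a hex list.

  t0: 7b a5 63 87 0f 24 b2 81
  t1: 81 b2 24 0f 87 63 a5 7b
  t2: 7b 81 63 b2 0f 24 b2 0f
  t3: 81 63 b2 0f 24 b2 0f 7b

RES = [ 0x81  0x63  0xb2  0x0f  0x24  0xb2  0x0f  0x7b ]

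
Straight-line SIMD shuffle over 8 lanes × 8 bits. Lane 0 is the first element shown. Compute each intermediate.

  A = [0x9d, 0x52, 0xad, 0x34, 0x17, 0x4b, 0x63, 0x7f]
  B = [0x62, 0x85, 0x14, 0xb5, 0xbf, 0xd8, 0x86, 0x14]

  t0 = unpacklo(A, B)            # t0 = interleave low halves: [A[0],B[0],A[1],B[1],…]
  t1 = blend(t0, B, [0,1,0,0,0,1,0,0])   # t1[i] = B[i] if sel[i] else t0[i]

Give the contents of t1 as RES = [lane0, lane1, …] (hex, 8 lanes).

RES = [ 0x9d  0x85  0x52  0x85  0xad  0xd8  0x34  0xb5 ]

→ t0 |9d|62|52|85|ad|14|34|b5|
→ t1 |9d|85|52|85|ad|d8|34|b5|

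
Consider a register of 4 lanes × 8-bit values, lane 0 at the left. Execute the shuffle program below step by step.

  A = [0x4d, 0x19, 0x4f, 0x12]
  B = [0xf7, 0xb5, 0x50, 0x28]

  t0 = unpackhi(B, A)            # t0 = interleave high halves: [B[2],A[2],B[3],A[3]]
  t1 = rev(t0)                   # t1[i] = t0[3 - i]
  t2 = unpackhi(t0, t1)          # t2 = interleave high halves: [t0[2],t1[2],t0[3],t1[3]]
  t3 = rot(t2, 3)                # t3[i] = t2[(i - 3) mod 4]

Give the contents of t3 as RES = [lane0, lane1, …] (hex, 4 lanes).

t0 = [0x50, 0x4f, 0x28, 0x12]
t1 = [0x12, 0x28, 0x4f, 0x50]
t2 = [0x28, 0x4f, 0x12, 0x50]
t3 = [0x4f, 0x12, 0x50, 0x28]

RES = [ 0x4f  0x12  0x50  0x28 ]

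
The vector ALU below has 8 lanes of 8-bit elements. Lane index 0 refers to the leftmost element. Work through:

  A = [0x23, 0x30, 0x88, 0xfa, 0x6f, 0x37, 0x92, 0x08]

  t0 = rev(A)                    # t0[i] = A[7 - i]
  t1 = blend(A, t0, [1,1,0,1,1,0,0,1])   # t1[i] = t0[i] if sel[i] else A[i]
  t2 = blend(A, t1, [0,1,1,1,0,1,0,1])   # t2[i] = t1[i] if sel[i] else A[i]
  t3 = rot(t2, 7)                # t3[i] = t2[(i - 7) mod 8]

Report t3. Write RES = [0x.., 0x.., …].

→ t0 |08|92|37|6f|fa|88|30|23|
→ t1 |08|92|88|6f|fa|37|92|23|
→ t2 |23|92|88|6f|6f|37|92|23|
→ t3 |92|88|6f|6f|37|92|23|23|

RES = [ 0x92  0x88  0x6f  0x6f  0x37  0x92  0x23  0x23 ]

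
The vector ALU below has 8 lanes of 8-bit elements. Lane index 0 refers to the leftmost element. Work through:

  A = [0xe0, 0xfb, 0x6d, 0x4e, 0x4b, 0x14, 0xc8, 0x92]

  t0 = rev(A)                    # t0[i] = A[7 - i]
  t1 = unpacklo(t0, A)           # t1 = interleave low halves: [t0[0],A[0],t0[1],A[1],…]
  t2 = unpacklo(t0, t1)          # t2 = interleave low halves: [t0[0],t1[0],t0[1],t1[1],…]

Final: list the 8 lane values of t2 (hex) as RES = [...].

RES = [ 0x92  0x92  0xc8  0xe0  0x14  0xc8  0x4b  0xfb ]

t0 = [0x92, 0xc8, 0x14, 0x4b, 0x4e, 0x6d, 0xfb, 0xe0]
t1 = [0x92, 0xe0, 0xc8, 0xfb, 0x14, 0x6d, 0x4b, 0x4e]
t2 = [0x92, 0x92, 0xc8, 0xe0, 0x14, 0xc8, 0x4b, 0xfb]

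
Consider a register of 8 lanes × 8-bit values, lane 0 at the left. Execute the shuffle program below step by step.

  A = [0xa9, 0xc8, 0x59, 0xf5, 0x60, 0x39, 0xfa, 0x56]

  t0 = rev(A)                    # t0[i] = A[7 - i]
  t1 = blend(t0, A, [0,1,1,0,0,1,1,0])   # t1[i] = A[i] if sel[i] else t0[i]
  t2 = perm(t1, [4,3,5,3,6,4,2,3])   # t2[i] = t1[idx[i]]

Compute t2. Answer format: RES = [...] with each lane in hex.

  t0: 56 fa 39 60 f5 59 c8 a9
  t1: 56 c8 59 60 f5 39 fa a9
  t2: f5 60 39 60 fa f5 59 60

RES = [ 0xf5  0x60  0x39  0x60  0xfa  0xf5  0x59  0x60 ]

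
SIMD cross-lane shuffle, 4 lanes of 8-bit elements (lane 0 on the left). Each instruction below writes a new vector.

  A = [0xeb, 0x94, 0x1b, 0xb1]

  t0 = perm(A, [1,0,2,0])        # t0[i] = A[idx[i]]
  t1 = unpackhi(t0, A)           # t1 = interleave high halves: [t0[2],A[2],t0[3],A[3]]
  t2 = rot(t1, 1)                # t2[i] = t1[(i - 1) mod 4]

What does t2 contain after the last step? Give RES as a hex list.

  t0: 94 eb 1b eb
  t1: 1b 1b eb b1
  t2: b1 1b 1b eb

RES = [0xb1, 0x1b, 0x1b, 0xeb]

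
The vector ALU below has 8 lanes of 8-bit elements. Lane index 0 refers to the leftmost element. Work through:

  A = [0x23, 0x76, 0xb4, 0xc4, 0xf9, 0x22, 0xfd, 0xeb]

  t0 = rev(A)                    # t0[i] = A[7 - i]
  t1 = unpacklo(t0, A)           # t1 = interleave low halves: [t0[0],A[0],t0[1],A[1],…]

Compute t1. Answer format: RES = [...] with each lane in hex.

→ t0 |eb|fd|22|f9|c4|b4|76|23|
→ t1 |eb|23|fd|76|22|b4|f9|c4|

RES = [0xeb, 0x23, 0xfd, 0x76, 0x22, 0xb4, 0xf9, 0xc4]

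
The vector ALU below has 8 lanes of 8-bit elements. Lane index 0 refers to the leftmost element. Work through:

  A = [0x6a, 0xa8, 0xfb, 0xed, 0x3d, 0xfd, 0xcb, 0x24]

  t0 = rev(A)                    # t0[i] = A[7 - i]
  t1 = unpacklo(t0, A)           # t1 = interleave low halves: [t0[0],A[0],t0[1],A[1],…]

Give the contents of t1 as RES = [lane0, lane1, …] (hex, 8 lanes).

  t0: 24 cb fd 3d ed fb a8 6a
  t1: 24 6a cb a8 fd fb 3d ed

RES = [ 0x24  0x6a  0xcb  0xa8  0xfd  0xfb  0x3d  0xed ]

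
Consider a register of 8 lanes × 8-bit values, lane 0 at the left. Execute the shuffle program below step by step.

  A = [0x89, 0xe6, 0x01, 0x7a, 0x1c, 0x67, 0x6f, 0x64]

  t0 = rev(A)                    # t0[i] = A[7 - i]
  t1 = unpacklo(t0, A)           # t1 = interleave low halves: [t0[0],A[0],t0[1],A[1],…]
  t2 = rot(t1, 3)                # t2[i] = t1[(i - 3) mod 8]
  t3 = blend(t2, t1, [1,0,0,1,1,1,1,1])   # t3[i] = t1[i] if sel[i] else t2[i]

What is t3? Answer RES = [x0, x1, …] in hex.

→ t0 |64|6f|67|1c|7a|01|e6|89|
→ t1 |64|89|6f|e6|67|01|1c|7a|
→ t2 |01|1c|7a|64|89|6f|e6|67|
→ t3 |64|1c|7a|e6|67|01|1c|7a|

RES = [ 0x64  0x1c  0x7a  0xe6  0x67  0x01  0x1c  0x7a ]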